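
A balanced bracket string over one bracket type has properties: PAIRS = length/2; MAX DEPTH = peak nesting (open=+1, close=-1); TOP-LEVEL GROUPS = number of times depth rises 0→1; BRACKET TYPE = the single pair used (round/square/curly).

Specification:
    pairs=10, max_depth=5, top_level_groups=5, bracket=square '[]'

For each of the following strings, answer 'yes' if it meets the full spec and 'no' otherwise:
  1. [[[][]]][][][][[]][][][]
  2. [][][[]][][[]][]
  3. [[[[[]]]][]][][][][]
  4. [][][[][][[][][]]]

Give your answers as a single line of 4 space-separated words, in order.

String 1 '[[[][]]][][][][[]][][][]': depth seq [1 2 3 2 3 2 1 0 1 0 1 0 1 0 1 2 1 0 1 0 1 0 1 0]
  -> pairs=12 depth=3 groups=8 -> no
String 2 '[][][[]][][[]][]': depth seq [1 0 1 0 1 2 1 0 1 0 1 2 1 0 1 0]
  -> pairs=8 depth=2 groups=6 -> no
String 3 '[[[[[]]]][]][][][][]': depth seq [1 2 3 4 5 4 3 2 1 2 1 0 1 0 1 0 1 0 1 0]
  -> pairs=10 depth=5 groups=5 -> yes
String 4 '[][][[][][[][][]]]': depth seq [1 0 1 0 1 2 1 2 1 2 3 2 3 2 3 2 1 0]
  -> pairs=9 depth=3 groups=3 -> no

Answer: no no yes no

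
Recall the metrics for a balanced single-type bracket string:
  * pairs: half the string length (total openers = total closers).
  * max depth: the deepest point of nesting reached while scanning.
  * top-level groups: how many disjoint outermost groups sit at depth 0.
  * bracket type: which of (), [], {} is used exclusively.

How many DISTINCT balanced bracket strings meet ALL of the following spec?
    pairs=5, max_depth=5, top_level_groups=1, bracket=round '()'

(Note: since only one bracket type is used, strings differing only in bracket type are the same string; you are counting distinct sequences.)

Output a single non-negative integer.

Answer: 1

Derivation:
Spec: pairs=5 depth=5 groups=1
Count(depth <= 5) = 14
Count(depth <= 4) = 13
Count(depth == 5) = 14 - 13 = 1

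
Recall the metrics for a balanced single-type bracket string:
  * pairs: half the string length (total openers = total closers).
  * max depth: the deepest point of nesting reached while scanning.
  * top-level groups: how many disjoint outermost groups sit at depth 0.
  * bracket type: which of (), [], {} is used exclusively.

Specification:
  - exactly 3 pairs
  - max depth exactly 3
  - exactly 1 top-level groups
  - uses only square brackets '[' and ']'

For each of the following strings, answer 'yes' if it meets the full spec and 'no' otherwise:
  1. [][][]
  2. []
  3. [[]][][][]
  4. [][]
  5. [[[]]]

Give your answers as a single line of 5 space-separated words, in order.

String 1 '[][][]': depth seq [1 0 1 0 1 0]
  -> pairs=3 depth=1 groups=3 -> no
String 2 '[]': depth seq [1 0]
  -> pairs=1 depth=1 groups=1 -> no
String 3 '[[]][][][]': depth seq [1 2 1 0 1 0 1 0 1 0]
  -> pairs=5 depth=2 groups=4 -> no
String 4 '[][]': depth seq [1 0 1 0]
  -> pairs=2 depth=1 groups=2 -> no
String 5 '[[[]]]': depth seq [1 2 3 2 1 0]
  -> pairs=3 depth=3 groups=1 -> yes

Answer: no no no no yes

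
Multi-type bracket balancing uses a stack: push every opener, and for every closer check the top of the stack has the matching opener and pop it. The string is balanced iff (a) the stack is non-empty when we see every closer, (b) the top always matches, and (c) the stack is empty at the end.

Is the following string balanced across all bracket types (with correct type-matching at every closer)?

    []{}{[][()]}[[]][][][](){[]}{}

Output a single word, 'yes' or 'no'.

pos 0: push '['; stack = [
pos 1: ']' matches '['; pop; stack = (empty)
pos 2: push '{'; stack = {
pos 3: '}' matches '{'; pop; stack = (empty)
pos 4: push '{'; stack = {
pos 5: push '['; stack = {[
pos 6: ']' matches '['; pop; stack = {
pos 7: push '['; stack = {[
pos 8: push '('; stack = {[(
pos 9: ')' matches '('; pop; stack = {[
pos 10: ']' matches '['; pop; stack = {
pos 11: '}' matches '{'; pop; stack = (empty)
pos 12: push '['; stack = [
pos 13: push '['; stack = [[
pos 14: ']' matches '['; pop; stack = [
pos 15: ']' matches '['; pop; stack = (empty)
pos 16: push '['; stack = [
pos 17: ']' matches '['; pop; stack = (empty)
pos 18: push '['; stack = [
pos 19: ']' matches '['; pop; stack = (empty)
pos 20: push '['; stack = [
pos 21: ']' matches '['; pop; stack = (empty)
pos 22: push '('; stack = (
pos 23: ')' matches '('; pop; stack = (empty)
pos 24: push '{'; stack = {
pos 25: push '['; stack = {[
pos 26: ']' matches '['; pop; stack = {
pos 27: '}' matches '{'; pop; stack = (empty)
pos 28: push '{'; stack = {
pos 29: '}' matches '{'; pop; stack = (empty)
end: stack empty → VALID
Verdict: properly nested → yes

Answer: yes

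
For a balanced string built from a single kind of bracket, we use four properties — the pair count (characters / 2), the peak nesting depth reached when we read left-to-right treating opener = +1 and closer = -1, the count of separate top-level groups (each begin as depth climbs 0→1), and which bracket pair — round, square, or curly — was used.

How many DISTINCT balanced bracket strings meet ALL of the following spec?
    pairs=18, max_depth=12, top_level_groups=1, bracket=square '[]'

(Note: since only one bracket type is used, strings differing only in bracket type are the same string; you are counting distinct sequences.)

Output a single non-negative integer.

Spec: pairs=18 depth=12 groups=1
Count(depth <= 12) = 129453302
Count(depth <= 11) = 128810022
Count(depth == 12) = 129453302 - 128810022 = 643280

Answer: 643280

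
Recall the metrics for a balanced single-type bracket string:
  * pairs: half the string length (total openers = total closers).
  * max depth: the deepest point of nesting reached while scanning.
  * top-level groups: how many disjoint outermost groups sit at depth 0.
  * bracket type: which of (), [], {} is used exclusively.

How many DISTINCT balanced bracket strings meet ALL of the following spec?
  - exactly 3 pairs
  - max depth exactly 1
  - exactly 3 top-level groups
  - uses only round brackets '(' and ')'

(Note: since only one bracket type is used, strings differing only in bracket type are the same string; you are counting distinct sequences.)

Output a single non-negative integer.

Spec: pairs=3 depth=1 groups=3
Count(depth <= 1) = 1
Count(depth <= 0) = 0
Count(depth == 1) = 1 - 0 = 1

Answer: 1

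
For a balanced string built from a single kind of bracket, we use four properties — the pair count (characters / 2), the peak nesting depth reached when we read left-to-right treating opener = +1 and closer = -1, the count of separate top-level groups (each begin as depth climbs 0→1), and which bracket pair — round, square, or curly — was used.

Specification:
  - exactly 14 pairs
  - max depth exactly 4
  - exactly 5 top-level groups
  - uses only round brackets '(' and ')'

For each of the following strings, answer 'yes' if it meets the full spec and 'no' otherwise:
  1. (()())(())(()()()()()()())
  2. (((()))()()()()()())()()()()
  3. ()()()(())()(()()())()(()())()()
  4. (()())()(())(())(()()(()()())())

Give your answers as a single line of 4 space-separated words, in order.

String 1 '(()())(())(()()()()()()())': depth seq [1 2 1 2 1 0 1 2 1 0 1 2 1 2 1 2 1 2 1 2 1 2 1 2 1 0]
  -> pairs=13 depth=2 groups=3 -> no
String 2 '(((()))()()()()()())()()()()': depth seq [1 2 3 4 3 2 1 2 1 2 1 2 1 2 1 2 1 2 1 0 1 0 1 0 1 0 1 0]
  -> pairs=14 depth=4 groups=5 -> yes
String 3 '()()()(())()(()()())()(()())()()': depth seq [1 0 1 0 1 0 1 2 1 0 1 0 1 2 1 2 1 2 1 0 1 0 1 2 1 2 1 0 1 0 1 0]
  -> pairs=16 depth=2 groups=10 -> no
String 4 '(()())()(())(())(()()(()()())())': depth seq [1 2 1 2 1 0 1 0 1 2 1 0 1 2 1 0 1 2 1 2 1 2 3 2 3 2 3 2 1 2 1 0]
  -> pairs=16 depth=3 groups=5 -> no

Answer: no yes no no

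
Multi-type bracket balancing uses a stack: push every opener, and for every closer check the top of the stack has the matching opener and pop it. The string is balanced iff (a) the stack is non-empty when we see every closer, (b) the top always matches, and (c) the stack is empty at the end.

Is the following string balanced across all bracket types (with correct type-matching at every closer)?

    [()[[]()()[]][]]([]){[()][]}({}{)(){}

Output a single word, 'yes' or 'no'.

pos 0: push '['; stack = [
pos 1: push '('; stack = [(
pos 2: ')' matches '('; pop; stack = [
pos 3: push '['; stack = [[
pos 4: push '['; stack = [[[
pos 5: ']' matches '['; pop; stack = [[
pos 6: push '('; stack = [[(
pos 7: ')' matches '('; pop; stack = [[
pos 8: push '('; stack = [[(
pos 9: ')' matches '('; pop; stack = [[
pos 10: push '['; stack = [[[
pos 11: ']' matches '['; pop; stack = [[
pos 12: ']' matches '['; pop; stack = [
pos 13: push '['; stack = [[
pos 14: ']' matches '['; pop; stack = [
pos 15: ']' matches '['; pop; stack = (empty)
pos 16: push '('; stack = (
pos 17: push '['; stack = ([
pos 18: ']' matches '['; pop; stack = (
pos 19: ')' matches '('; pop; stack = (empty)
pos 20: push '{'; stack = {
pos 21: push '['; stack = {[
pos 22: push '('; stack = {[(
pos 23: ')' matches '('; pop; stack = {[
pos 24: ']' matches '['; pop; stack = {
pos 25: push '['; stack = {[
pos 26: ']' matches '['; pop; stack = {
pos 27: '}' matches '{'; pop; stack = (empty)
pos 28: push '('; stack = (
pos 29: push '{'; stack = ({
pos 30: '}' matches '{'; pop; stack = (
pos 31: push '{'; stack = ({
pos 32: saw closer ')' but top of stack is '{' (expected '}') → INVALID
Verdict: type mismatch at position 32: ')' closes '{' → no

Answer: no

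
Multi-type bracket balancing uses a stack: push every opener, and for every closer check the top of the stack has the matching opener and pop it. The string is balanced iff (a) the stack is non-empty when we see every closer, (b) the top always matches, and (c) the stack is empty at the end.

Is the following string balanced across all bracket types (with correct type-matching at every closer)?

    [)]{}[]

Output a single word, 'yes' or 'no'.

Answer: no

Derivation:
pos 0: push '['; stack = [
pos 1: saw closer ')' but top of stack is '[' (expected ']') → INVALID
Verdict: type mismatch at position 1: ')' closes '[' → no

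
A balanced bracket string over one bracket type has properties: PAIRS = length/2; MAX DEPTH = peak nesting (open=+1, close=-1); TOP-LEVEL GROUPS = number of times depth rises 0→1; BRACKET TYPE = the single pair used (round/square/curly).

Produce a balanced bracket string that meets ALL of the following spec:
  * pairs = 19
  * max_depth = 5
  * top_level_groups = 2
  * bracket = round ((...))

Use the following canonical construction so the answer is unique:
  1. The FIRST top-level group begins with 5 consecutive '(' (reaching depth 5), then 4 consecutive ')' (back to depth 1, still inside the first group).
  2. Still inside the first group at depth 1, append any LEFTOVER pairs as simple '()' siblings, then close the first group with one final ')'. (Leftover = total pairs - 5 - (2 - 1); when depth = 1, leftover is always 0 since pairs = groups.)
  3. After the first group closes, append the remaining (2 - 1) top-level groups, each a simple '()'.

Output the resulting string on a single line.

Spec: pairs=19 depth=5 groups=2
Leftover pairs = 19 - 5 - (2-1) = 13
First group: deep chain of depth 5 + 13 sibling pairs
Remaining 1 groups: simple '()' each

Answer: ((((())))()()()()()()()()()()()()())()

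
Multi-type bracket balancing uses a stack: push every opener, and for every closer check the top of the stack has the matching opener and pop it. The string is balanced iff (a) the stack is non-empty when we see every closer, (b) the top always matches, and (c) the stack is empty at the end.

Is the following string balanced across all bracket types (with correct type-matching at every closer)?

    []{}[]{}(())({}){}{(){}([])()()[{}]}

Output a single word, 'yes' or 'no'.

pos 0: push '['; stack = [
pos 1: ']' matches '['; pop; stack = (empty)
pos 2: push '{'; stack = {
pos 3: '}' matches '{'; pop; stack = (empty)
pos 4: push '['; stack = [
pos 5: ']' matches '['; pop; stack = (empty)
pos 6: push '{'; stack = {
pos 7: '}' matches '{'; pop; stack = (empty)
pos 8: push '('; stack = (
pos 9: push '('; stack = ((
pos 10: ')' matches '('; pop; stack = (
pos 11: ')' matches '('; pop; stack = (empty)
pos 12: push '('; stack = (
pos 13: push '{'; stack = ({
pos 14: '}' matches '{'; pop; stack = (
pos 15: ')' matches '('; pop; stack = (empty)
pos 16: push '{'; stack = {
pos 17: '}' matches '{'; pop; stack = (empty)
pos 18: push '{'; stack = {
pos 19: push '('; stack = {(
pos 20: ')' matches '('; pop; stack = {
pos 21: push '{'; stack = {{
pos 22: '}' matches '{'; pop; stack = {
pos 23: push '('; stack = {(
pos 24: push '['; stack = {([
pos 25: ']' matches '['; pop; stack = {(
pos 26: ')' matches '('; pop; stack = {
pos 27: push '('; stack = {(
pos 28: ')' matches '('; pop; stack = {
pos 29: push '('; stack = {(
pos 30: ')' matches '('; pop; stack = {
pos 31: push '['; stack = {[
pos 32: push '{'; stack = {[{
pos 33: '}' matches '{'; pop; stack = {[
pos 34: ']' matches '['; pop; stack = {
pos 35: '}' matches '{'; pop; stack = (empty)
end: stack empty → VALID
Verdict: properly nested → yes

Answer: yes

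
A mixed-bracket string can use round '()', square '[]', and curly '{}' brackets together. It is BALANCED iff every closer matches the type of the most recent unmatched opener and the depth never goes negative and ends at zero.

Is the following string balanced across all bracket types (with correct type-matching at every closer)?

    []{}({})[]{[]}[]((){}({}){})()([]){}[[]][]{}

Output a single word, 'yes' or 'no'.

pos 0: push '['; stack = [
pos 1: ']' matches '['; pop; stack = (empty)
pos 2: push '{'; stack = {
pos 3: '}' matches '{'; pop; stack = (empty)
pos 4: push '('; stack = (
pos 5: push '{'; stack = ({
pos 6: '}' matches '{'; pop; stack = (
pos 7: ')' matches '('; pop; stack = (empty)
pos 8: push '['; stack = [
pos 9: ']' matches '['; pop; stack = (empty)
pos 10: push '{'; stack = {
pos 11: push '['; stack = {[
pos 12: ']' matches '['; pop; stack = {
pos 13: '}' matches '{'; pop; stack = (empty)
pos 14: push '['; stack = [
pos 15: ']' matches '['; pop; stack = (empty)
pos 16: push '('; stack = (
pos 17: push '('; stack = ((
pos 18: ')' matches '('; pop; stack = (
pos 19: push '{'; stack = ({
pos 20: '}' matches '{'; pop; stack = (
pos 21: push '('; stack = ((
pos 22: push '{'; stack = (({
pos 23: '}' matches '{'; pop; stack = ((
pos 24: ')' matches '('; pop; stack = (
pos 25: push '{'; stack = ({
pos 26: '}' matches '{'; pop; stack = (
pos 27: ')' matches '('; pop; stack = (empty)
pos 28: push '('; stack = (
pos 29: ')' matches '('; pop; stack = (empty)
pos 30: push '('; stack = (
pos 31: push '['; stack = ([
pos 32: ']' matches '['; pop; stack = (
pos 33: ')' matches '('; pop; stack = (empty)
pos 34: push '{'; stack = {
pos 35: '}' matches '{'; pop; stack = (empty)
pos 36: push '['; stack = [
pos 37: push '['; stack = [[
pos 38: ']' matches '['; pop; stack = [
pos 39: ']' matches '['; pop; stack = (empty)
pos 40: push '['; stack = [
pos 41: ']' matches '['; pop; stack = (empty)
pos 42: push '{'; stack = {
pos 43: '}' matches '{'; pop; stack = (empty)
end: stack empty → VALID
Verdict: properly nested → yes

Answer: yes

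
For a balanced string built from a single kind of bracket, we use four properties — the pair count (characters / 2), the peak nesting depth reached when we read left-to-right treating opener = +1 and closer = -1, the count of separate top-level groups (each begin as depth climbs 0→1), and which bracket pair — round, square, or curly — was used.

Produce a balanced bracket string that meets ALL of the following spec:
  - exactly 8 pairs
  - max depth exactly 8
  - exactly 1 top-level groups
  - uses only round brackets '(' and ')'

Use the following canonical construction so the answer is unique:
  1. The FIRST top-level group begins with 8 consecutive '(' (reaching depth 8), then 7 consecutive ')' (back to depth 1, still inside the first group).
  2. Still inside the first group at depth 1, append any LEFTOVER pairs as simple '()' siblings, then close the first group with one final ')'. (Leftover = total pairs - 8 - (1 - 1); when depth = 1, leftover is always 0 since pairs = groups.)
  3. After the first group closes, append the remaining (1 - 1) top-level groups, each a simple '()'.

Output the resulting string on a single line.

Spec: pairs=8 depth=8 groups=1
Leftover pairs = 8 - 8 - (1-1) = 0
First group: deep chain of depth 8 + 0 sibling pairs
Remaining 0 groups: simple '()' each

Answer: (((((((())))))))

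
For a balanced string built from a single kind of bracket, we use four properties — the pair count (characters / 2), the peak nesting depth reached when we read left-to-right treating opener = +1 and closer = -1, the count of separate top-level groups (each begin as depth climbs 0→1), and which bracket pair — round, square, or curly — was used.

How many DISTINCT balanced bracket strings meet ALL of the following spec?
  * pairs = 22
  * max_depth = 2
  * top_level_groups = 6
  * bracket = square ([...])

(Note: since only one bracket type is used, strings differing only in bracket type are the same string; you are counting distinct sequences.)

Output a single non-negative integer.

Answer: 20349

Derivation:
Spec: pairs=22 depth=2 groups=6
Count(depth <= 2) = 20349
Count(depth <= 1) = 0
Count(depth == 2) = 20349 - 0 = 20349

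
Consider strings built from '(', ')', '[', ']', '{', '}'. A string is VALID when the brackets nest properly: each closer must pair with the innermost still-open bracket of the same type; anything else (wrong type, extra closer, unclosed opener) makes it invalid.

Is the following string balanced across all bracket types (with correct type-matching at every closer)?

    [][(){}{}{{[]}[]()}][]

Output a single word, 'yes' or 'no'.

pos 0: push '['; stack = [
pos 1: ']' matches '['; pop; stack = (empty)
pos 2: push '['; stack = [
pos 3: push '('; stack = [(
pos 4: ')' matches '('; pop; stack = [
pos 5: push '{'; stack = [{
pos 6: '}' matches '{'; pop; stack = [
pos 7: push '{'; stack = [{
pos 8: '}' matches '{'; pop; stack = [
pos 9: push '{'; stack = [{
pos 10: push '{'; stack = [{{
pos 11: push '['; stack = [{{[
pos 12: ']' matches '['; pop; stack = [{{
pos 13: '}' matches '{'; pop; stack = [{
pos 14: push '['; stack = [{[
pos 15: ']' matches '['; pop; stack = [{
pos 16: push '('; stack = [{(
pos 17: ')' matches '('; pop; stack = [{
pos 18: '}' matches '{'; pop; stack = [
pos 19: ']' matches '['; pop; stack = (empty)
pos 20: push '['; stack = [
pos 21: ']' matches '['; pop; stack = (empty)
end: stack empty → VALID
Verdict: properly nested → yes

Answer: yes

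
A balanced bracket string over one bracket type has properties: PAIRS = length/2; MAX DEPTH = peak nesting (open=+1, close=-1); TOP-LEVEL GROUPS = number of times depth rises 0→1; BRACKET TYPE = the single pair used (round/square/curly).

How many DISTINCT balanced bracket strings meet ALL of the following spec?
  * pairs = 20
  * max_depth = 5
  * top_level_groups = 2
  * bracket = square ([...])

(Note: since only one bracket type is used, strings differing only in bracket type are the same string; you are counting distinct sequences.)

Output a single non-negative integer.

Spec: pairs=20 depth=5 groups=2
Count(depth <= 5) = 344373773
Count(depth <= 4) = 64093031
Count(depth == 5) = 344373773 - 64093031 = 280280742

Answer: 280280742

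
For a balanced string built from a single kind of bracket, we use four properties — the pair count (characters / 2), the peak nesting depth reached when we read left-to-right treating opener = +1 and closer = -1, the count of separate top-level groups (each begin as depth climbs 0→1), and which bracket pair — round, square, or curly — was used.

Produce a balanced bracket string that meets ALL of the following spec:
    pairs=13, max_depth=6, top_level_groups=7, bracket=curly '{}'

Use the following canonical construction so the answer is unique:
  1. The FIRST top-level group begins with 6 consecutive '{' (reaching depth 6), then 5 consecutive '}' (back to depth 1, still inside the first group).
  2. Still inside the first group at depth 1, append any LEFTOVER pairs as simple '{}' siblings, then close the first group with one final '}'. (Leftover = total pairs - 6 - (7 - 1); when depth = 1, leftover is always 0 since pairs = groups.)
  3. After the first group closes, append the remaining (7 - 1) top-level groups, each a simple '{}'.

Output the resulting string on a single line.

Answer: {{{{{{}}}}}{}}{}{}{}{}{}{}

Derivation:
Spec: pairs=13 depth=6 groups=7
Leftover pairs = 13 - 6 - (7-1) = 1
First group: deep chain of depth 6 + 1 sibling pairs
Remaining 6 groups: simple '{}' each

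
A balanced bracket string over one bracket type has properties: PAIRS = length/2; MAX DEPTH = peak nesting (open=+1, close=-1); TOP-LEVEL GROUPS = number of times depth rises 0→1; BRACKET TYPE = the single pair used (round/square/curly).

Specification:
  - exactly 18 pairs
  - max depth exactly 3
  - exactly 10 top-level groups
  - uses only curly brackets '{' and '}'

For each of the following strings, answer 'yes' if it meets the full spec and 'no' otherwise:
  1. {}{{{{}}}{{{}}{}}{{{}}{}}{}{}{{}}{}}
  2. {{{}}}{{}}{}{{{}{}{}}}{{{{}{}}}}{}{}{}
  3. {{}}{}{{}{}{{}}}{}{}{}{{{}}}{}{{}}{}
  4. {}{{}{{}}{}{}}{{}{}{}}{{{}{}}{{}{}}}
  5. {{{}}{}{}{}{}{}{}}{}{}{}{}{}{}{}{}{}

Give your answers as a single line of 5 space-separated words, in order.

Answer: no no yes no yes

Derivation:
String 1 '{}{{{{}}}{{{}}{}}{{{}}{}}{}{}{{}}{}}': depth seq [1 0 1 2 3 4 3 2 1 2 3 4 3 2 3 2 1 2 3 4 3 2 3 2 1 2 1 2 1 2 3 2 1 2 1 0]
  -> pairs=18 depth=4 groups=2 -> no
String 2 '{{{}}}{{}}{}{{{}{}{}}}{{{{}{}}}}{}{}{}': depth seq [1 2 3 2 1 0 1 2 1 0 1 0 1 2 3 2 3 2 3 2 1 0 1 2 3 4 3 4 3 2 1 0 1 0 1 0 1 0]
  -> pairs=19 depth=4 groups=8 -> no
String 3 '{{}}{}{{}{}{{}}}{}{}{}{{{}}}{}{{}}{}': depth seq [1 2 1 0 1 0 1 2 1 2 1 2 3 2 1 0 1 0 1 0 1 0 1 2 3 2 1 0 1 0 1 2 1 0 1 0]
  -> pairs=18 depth=3 groups=10 -> yes
String 4 '{}{{}{{}}{}{}}{{}{}{}}{{{}{}}{{}{}}}': depth seq [1 0 1 2 1 2 3 2 1 2 1 2 1 0 1 2 1 2 1 2 1 0 1 2 3 2 3 2 1 2 3 2 3 2 1 0]
  -> pairs=18 depth=3 groups=4 -> no
String 5 '{{{}}{}{}{}{}{}{}}{}{}{}{}{}{}{}{}{}': depth seq [1 2 3 2 1 2 1 2 1 2 1 2 1 2 1 2 1 0 1 0 1 0 1 0 1 0 1 0 1 0 1 0 1 0 1 0]
  -> pairs=18 depth=3 groups=10 -> yes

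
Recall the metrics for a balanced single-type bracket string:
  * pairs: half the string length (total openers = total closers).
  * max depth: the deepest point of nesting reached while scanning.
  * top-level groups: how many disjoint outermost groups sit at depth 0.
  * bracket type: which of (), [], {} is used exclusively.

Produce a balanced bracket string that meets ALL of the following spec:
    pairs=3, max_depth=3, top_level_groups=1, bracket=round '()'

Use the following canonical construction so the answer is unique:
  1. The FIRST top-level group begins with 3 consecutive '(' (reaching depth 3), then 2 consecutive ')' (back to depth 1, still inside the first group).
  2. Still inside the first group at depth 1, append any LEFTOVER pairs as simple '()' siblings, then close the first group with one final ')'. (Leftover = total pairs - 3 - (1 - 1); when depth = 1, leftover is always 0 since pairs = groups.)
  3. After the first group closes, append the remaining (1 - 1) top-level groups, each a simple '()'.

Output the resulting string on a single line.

Answer: ((()))

Derivation:
Spec: pairs=3 depth=3 groups=1
Leftover pairs = 3 - 3 - (1-1) = 0
First group: deep chain of depth 3 + 0 sibling pairs
Remaining 0 groups: simple '()' each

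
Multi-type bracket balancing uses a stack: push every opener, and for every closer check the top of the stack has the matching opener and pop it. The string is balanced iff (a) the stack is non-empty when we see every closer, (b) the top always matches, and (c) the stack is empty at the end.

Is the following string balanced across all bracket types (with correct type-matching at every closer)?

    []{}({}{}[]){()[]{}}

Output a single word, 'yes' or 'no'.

Answer: yes

Derivation:
pos 0: push '['; stack = [
pos 1: ']' matches '['; pop; stack = (empty)
pos 2: push '{'; stack = {
pos 3: '}' matches '{'; pop; stack = (empty)
pos 4: push '('; stack = (
pos 5: push '{'; stack = ({
pos 6: '}' matches '{'; pop; stack = (
pos 7: push '{'; stack = ({
pos 8: '}' matches '{'; pop; stack = (
pos 9: push '['; stack = ([
pos 10: ']' matches '['; pop; stack = (
pos 11: ')' matches '('; pop; stack = (empty)
pos 12: push '{'; stack = {
pos 13: push '('; stack = {(
pos 14: ')' matches '('; pop; stack = {
pos 15: push '['; stack = {[
pos 16: ']' matches '['; pop; stack = {
pos 17: push '{'; stack = {{
pos 18: '}' matches '{'; pop; stack = {
pos 19: '}' matches '{'; pop; stack = (empty)
end: stack empty → VALID
Verdict: properly nested → yes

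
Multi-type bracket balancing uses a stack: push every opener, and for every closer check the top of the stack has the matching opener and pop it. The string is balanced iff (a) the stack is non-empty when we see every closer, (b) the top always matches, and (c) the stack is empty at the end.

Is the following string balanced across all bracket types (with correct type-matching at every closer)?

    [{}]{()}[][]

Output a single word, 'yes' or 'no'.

Answer: yes

Derivation:
pos 0: push '['; stack = [
pos 1: push '{'; stack = [{
pos 2: '}' matches '{'; pop; stack = [
pos 3: ']' matches '['; pop; stack = (empty)
pos 4: push '{'; stack = {
pos 5: push '('; stack = {(
pos 6: ')' matches '('; pop; stack = {
pos 7: '}' matches '{'; pop; stack = (empty)
pos 8: push '['; stack = [
pos 9: ']' matches '['; pop; stack = (empty)
pos 10: push '['; stack = [
pos 11: ']' matches '['; pop; stack = (empty)
end: stack empty → VALID
Verdict: properly nested → yes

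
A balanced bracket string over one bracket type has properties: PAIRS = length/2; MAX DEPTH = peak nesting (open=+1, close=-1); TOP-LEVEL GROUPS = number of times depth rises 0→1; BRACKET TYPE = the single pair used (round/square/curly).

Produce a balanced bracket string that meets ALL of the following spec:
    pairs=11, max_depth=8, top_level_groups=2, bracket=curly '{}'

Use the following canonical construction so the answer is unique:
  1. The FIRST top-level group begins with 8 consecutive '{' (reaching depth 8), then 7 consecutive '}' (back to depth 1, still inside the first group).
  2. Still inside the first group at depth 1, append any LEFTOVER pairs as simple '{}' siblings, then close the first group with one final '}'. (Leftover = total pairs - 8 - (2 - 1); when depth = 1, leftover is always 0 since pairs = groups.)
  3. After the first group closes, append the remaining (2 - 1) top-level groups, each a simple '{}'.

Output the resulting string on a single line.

Spec: pairs=11 depth=8 groups=2
Leftover pairs = 11 - 8 - (2-1) = 2
First group: deep chain of depth 8 + 2 sibling pairs
Remaining 1 groups: simple '{}' each

Answer: {{{{{{{{}}}}}}}{}{}}{}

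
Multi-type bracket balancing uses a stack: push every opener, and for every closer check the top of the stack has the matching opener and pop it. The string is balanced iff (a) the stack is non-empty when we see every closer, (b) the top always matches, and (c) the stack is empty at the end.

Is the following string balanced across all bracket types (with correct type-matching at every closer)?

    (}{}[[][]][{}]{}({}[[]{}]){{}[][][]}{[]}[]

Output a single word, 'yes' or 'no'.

Answer: no

Derivation:
pos 0: push '('; stack = (
pos 1: saw closer '}' but top of stack is '(' (expected ')') → INVALID
Verdict: type mismatch at position 1: '}' closes '(' → no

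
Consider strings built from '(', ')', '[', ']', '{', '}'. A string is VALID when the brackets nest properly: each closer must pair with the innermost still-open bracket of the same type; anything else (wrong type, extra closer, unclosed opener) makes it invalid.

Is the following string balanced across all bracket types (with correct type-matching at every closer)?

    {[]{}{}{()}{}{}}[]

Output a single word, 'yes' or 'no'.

pos 0: push '{'; stack = {
pos 1: push '['; stack = {[
pos 2: ']' matches '['; pop; stack = {
pos 3: push '{'; stack = {{
pos 4: '}' matches '{'; pop; stack = {
pos 5: push '{'; stack = {{
pos 6: '}' matches '{'; pop; stack = {
pos 7: push '{'; stack = {{
pos 8: push '('; stack = {{(
pos 9: ')' matches '('; pop; stack = {{
pos 10: '}' matches '{'; pop; stack = {
pos 11: push '{'; stack = {{
pos 12: '}' matches '{'; pop; stack = {
pos 13: push '{'; stack = {{
pos 14: '}' matches '{'; pop; stack = {
pos 15: '}' matches '{'; pop; stack = (empty)
pos 16: push '['; stack = [
pos 17: ']' matches '['; pop; stack = (empty)
end: stack empty → VALID
Verdict: properly nested → yes

Answer: yes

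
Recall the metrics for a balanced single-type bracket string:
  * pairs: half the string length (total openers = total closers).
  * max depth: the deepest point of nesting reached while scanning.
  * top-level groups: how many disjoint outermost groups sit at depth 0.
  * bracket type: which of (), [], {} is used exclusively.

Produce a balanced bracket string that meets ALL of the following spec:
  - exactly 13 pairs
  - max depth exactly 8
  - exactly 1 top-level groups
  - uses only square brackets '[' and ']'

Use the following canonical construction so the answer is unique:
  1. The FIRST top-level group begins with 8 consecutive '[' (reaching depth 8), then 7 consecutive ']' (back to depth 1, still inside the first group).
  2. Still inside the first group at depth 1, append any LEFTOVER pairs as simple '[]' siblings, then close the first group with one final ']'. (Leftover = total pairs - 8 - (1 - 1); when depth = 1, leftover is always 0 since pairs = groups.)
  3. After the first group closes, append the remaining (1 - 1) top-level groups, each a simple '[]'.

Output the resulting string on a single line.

Answer: [[[[[[[[]]]]]]][][][][][]]

Derivation:
Spec: pairs=13 depth=8 groups=1
Leftover pairs = 13 - 8 - (1-1) = 5
First group: deep chain of depth 8 + 5 sibling pairs
Remaining 0 groups: simple '[]' each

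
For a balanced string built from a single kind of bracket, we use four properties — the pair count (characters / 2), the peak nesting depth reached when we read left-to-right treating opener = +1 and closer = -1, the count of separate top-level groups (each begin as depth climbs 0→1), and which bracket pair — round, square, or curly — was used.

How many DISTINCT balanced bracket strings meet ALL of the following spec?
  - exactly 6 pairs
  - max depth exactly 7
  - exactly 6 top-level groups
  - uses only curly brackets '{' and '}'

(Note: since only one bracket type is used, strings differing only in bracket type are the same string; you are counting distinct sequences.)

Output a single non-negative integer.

Answer: 0

Derivation:
Spec: pairs=6 depth=7 groups=6
Count(depth <= 7) = 1
Count(depth <= 6) = 1
Count(depth == 7) = 1 - 1 = 0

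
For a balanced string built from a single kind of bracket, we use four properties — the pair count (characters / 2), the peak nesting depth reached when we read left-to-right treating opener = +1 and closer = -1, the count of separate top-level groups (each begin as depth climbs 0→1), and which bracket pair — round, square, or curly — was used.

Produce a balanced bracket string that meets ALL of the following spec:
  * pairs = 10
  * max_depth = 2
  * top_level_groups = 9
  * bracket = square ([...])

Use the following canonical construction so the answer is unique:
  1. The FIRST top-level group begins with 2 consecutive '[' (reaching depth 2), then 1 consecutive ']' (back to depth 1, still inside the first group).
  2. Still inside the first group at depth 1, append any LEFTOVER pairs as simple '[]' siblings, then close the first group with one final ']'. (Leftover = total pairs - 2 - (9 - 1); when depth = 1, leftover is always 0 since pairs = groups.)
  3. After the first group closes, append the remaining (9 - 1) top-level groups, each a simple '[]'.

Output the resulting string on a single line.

Answer: [[]][][][][][][][][]

Derivation:
Spec: pairs=10 depth=2 groups=9
Leftover pairs = 10 - 2 - (9-1) = 0
First group: deep chain of depth 2 + 0 sibling pairs
Remaining 8 groups: simple '[]' each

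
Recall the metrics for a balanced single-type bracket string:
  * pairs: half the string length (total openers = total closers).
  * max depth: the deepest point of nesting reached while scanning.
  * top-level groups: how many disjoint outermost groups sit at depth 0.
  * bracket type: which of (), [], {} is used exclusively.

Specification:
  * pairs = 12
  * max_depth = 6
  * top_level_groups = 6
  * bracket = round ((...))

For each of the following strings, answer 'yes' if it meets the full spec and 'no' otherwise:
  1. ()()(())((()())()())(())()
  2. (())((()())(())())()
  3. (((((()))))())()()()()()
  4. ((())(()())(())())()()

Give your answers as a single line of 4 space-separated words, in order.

Answer: no no yes no

Derivation:
String 1 '()()(())((()())()())(())()': depth seq [1 0 1 0 1 2 1 0 1 2 3 2 3 2 1 2 1 2 1 0 1 2 1 0 1 0]
  -> pairs=13 depth=3 groups=6 -> no
String 2 '(())((()())(())())()': depth seq [1 2 1 0 1 2 3 2 3 2 1 2 3 2 1 2 1 0 1 0]
  -> pairs=10 depth=3 groups=3 -> no
String 3 '(((((()))))())()()()()()': depth seq [1 2 3 4 5 6 5 4 3 2 1 2 1 0 1 0 1 0 1 0 1 0 1 0]
  -> pairs=12 depth=6 groups=6 -> yes
String 4 '((())(()())(())())()()': depth seq [1 2 3 2 1 2 3 2 3 2 1 2 3 2 1 2 1 0 1 0 1 0]
  -> pairs=11 depth=3 groups=3 -> no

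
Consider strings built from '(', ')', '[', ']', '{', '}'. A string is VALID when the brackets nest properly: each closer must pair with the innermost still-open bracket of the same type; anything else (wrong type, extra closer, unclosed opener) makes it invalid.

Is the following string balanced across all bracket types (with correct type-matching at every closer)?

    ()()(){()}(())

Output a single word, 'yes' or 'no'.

Answer: yes

Derivation:
pos 0: push '('; stack = (
pos 1: ')' matches '('; pop; stack = (empty)
pos 2: push '('; stack = (
pos 3: ')' matches '('; pop; stack = (empty)
pos 4: push '('; stack = (
pos 5: ')' matches '('; pop; stack = (empty)
pos 6: push '{'; stack = {
pos 7: push '('; stack = {(
pos 8: ')' matches '('; pop; stack = {
pos 9: '}' matches '{'; pop; stack = (empty)
pos 10: push '('; stack = (
pos 11: push '('; stack = ((
pos 12: ')' matches '('; pop; stack = (
pos 13: ')' matches '('; pop; stack = (empty)
end: stack empty → VALID
Verdict: properly nested → yes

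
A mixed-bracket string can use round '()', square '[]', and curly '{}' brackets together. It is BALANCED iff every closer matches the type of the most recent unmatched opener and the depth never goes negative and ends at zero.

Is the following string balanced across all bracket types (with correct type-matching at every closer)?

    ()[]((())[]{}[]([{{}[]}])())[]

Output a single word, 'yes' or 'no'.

Answer: yes

Derivation:
pos 0: push '('; stack = (
pos 1: ')' matches '('; pop; stack = (empty)
pos 2: push '['; stack = [
pos 3: ']' matches '['; pop; stack = (empty)
pos 4: push '('; stack = (
pos 5: push '('; stack = ((
pos 6: push '('; stack = (((
pos 7: ')' matches '('; pop; stack = ((
pos 8: ')' matches '('; pop; stack = (
pos 9: push '['; stack = ([
pos 10: ']' matches '['; pop; stack = (
pos 11: push '{'; stack = ({
pos 12: '}' matches '{'; pop; stack = (
pos 13: push '['; stack = ([
pos 14: ']' matches '['; pop; stack = (
pos 15: push '('; stack = ((
pos 16: push '['; stack = (([
pos 17: push '{'; stack = (([{
pos 18: push '{'; stack = (([{{
pos 19: '}' matches '{'; pop; stack = (([{
pos 20: push '['; stack = (([{[
pos 21: ']' matches '['; pop; stack = (([{
pos 22: '}' matches '{'; pop; stack = (([
pos 23: ']' matches '['; pop; stack = ((
pos 24: ')' matches '('; pop; stack = (
pos 25: push '('; stack = ((
pos 26: ')' matches '('; pop; stack = (
pos 27: ')' matches '('; pop; stack = (empty)
pos 28: push '['; stack = [
pos 29: ']' matches '['; pop; stack = (empty)
end: stack empty → VALID
Verdict: properly nested → yes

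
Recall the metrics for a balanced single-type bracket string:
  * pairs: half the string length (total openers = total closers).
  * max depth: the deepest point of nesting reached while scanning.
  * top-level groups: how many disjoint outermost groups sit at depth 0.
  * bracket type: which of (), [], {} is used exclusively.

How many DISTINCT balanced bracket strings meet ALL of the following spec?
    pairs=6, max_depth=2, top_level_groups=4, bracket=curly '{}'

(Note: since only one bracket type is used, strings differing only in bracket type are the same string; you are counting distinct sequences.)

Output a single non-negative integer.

Answer: 10

Derivation:
Spec: pairs=6 depth=2 groups=4
Count(depth <= 2) = 10
Count(depth <= 1) = 0
Count(depth == 2) = 10 - 0 = 10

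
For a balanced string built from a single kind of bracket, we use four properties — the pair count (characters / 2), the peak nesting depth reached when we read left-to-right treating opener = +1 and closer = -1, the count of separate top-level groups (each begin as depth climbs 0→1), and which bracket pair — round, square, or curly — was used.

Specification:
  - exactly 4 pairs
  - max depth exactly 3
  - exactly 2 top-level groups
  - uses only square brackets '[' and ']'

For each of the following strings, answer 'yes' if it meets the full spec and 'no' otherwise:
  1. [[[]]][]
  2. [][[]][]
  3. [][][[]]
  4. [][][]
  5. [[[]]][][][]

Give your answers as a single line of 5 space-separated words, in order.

String 1 '[[[]]][]': depth seq [1 2 3 2 1 0 1 0]
  -> pairs=4 depth=3 groups=2 -> yes
String 2 '[][[]][]': depth seq [1 0 1 2 1 0 1 0]
  -> pairs=4 depth=2 groups=3 -> no
String 3 '[][][[]]': depth seq [1 0 1 0 1 2 1 0]
  -> pairs=4 depth=2 groups=3 -> no
String 4 '[][][]': depth seq [1 0 1 0 1 0]
  -> pairs=3 depth=1 groups=3 -> no
String 5 '[[[]]][][][]': depth seq [1 2 3 2 1 0 1 0 1 0 1 0]
  -> pairs=6 depth=3 groups=4 -> no

Answer: yes no no no no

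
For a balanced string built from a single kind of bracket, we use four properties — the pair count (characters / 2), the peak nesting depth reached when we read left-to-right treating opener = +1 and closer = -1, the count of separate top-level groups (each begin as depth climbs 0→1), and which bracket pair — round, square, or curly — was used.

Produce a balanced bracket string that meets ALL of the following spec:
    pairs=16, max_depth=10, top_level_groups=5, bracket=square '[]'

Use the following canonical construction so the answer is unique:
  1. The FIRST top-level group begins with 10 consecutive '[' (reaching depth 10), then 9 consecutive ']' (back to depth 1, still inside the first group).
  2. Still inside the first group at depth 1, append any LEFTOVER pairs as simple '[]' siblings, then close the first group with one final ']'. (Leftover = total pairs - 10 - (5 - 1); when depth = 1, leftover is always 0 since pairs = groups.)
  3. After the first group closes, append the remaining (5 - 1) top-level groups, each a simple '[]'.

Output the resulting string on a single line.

Answer: [[[[[[[[[[]]]]]]]]][][]][][][][]

Derivation:
Spec: pairs=16 depth=10 groups=5
Leftover pairs = 16 - 10 - (5-1) = 2
First group: deep chain of depth 10 + 2 sibling pairs
Remaining 4 groups: simple '[]' each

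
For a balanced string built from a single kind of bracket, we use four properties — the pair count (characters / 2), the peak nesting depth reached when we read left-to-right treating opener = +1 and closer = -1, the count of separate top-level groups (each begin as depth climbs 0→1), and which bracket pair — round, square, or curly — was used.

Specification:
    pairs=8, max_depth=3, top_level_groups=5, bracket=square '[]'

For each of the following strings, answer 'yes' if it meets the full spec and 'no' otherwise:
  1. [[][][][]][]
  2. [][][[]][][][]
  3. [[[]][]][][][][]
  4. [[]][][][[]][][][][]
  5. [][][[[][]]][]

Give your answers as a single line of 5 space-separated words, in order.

Answer: no no yes no no

Derivation:
String 1 '[[][][][]][]': depth seq [1 2 1 2 1 2 1 2 1 0 1 0]
  -> pairs=6 depth=2 groups=2 -> no
String 2 '[][][[]][][][]': depth seq [1 0 1 0 1 2 1 0 1 0 1 0 1 0]
  -> pairs=7 depth=2 groups=6 -> no
String 3 '[[[]][]][][][][]': depth seq [1 2 3 2 1 2 1 0 1 0 1 0 1 0 1 0]
  -> pairs=8 depth=3 groups=5 -> yes
String 4 '[[]][][][[]][][][][]': depth seq [1 2 1 0 1 0 1 0 1 2 1 0 1 0 1 0 1 0 1 0]
  -> pairs=10 depth=2 groups=8 -> no
String 5 '[][][[[][]]][]': depth seq [1 0 1 0 1 2 3 2 3 2 1 0 1 0]
  -> pairs=7 depth=3 groups=4 -> no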